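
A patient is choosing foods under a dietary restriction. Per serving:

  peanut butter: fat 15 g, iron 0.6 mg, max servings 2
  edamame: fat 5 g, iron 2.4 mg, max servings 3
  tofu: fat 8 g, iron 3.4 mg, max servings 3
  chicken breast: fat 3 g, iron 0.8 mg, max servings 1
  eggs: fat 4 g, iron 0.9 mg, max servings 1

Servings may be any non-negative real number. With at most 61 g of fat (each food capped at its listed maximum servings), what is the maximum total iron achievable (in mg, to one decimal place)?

19.7 mg

Iron per g fat: edamame 0.48, tofu 0.425, chicken breast 0.2667, eggs 0.225, peanut butter 0.04.
Take 3 servings of edamame: uses 15 g fat, +7.2 mg iron (running total 7.2 mg).
Take 3 servings of tofu: uses 24 g fat, +10.2 mg iron (running total 17.4 mg).
Take 1 serving of chicken breast: uses 3 g fat, +0.8 mg iron (running total 18.2 mg).
Take 1 serving of eggs: uses 4 g fat, +0.9 mg iron (running total 19.1 mg).
Take 1 serving of peanut butter: uses 15 g fat, +0.6 mg iron (running total 19.7 mg).
Greedy by best ratio exhausts the fat allowance optimally: 19.7 mg.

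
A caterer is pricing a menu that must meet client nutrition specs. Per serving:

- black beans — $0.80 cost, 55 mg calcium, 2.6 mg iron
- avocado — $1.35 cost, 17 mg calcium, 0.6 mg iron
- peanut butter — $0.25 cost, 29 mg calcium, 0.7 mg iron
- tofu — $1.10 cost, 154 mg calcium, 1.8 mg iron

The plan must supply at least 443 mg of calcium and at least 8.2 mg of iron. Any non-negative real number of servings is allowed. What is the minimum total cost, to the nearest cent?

$3.52

The cheapest plan sits at a corner of the feasible region — with two constraints it uses at most two foods.
black beans only: max(443/55, 8.2/2.6) = 8.055 servings → $6.44.
avocado only: max(443/17, 8.2/0.6) = 26.06 servings → $35.18.
peanut butter only: max(443/29, 8.2/0.7) = 15.28 servings → $3.82.
tofu only: max(443/154, 8.2/1.8) = 4.556 servings → $5.01.
black beans + avocado: the both-tight solution has a negative serving — not a feasible corner.
black beans + peanut butter: the both-tight solution has a negative serving — not a feasible corner.
black beans + tofu with both tight: 1.544 servings and 2.325 servings → $3.79.
avocado + peanut butter: the both-tight solution has a negative serving — not a feasible corner.
avocado + tofu with both tight: 7.531 servings and 2.045 servings → $12.42.
peanut butter + tofu with both tight: 8.371 servings and 1.3 servings → $3.52.
The minimum over all feasible corners is $3.52.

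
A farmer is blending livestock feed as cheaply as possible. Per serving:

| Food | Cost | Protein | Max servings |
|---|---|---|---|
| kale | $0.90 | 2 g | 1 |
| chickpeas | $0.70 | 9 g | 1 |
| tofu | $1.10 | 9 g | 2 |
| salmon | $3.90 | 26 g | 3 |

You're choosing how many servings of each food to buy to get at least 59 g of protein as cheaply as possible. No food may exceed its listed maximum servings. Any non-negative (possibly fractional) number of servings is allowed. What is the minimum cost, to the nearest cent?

$7.70

Cost per g of protein: chickpeas $0.0778, tofu $0.1222, salmon $0.1500, kale $0.4500.
Take 1 serving of chickpeas: +9.0 g protein for $0.70 (total $0.70, still need 50.0 g).
Take 2 servings of tofu: +18.0 g protein for $2.20 (total $2.90, still need 32.0 g).
Take 1.231 servings of salmon: +32.0 g protein for $4.80 (total $7.70, still need 0.0 g).
Filling from the cheapest source first is optimal under one linear minimum: $7.70.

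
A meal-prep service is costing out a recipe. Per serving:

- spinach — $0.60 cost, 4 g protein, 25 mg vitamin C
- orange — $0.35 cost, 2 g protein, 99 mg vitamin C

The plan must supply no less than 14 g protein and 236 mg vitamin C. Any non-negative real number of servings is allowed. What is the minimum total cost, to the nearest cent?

$2.19

Minimising a linear cost over {protein ≥ 14, vitamin C ≥ 236, servings ≥ 0} — the optimum is at a vertex, using one or two foods.
spinach only: max(14/4, 236/25) = 9.44 servings → $5.66.
orange only: max(14/2, 236/99) = 7 servings → $2.45.
spinach + orange with both tight: 2.642 servings and 1.717 servings → $2.19.
Cheapest feasible corner: $2.19.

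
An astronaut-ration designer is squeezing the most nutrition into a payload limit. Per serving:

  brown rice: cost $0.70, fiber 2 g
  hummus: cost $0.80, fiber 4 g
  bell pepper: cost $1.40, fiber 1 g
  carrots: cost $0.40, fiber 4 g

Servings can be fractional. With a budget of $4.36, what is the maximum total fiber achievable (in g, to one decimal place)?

43.6 g

Fiber per dollar: carrots 10, hummus 5, brown rice 2.857, bell pepper 0.7143.
With no serving limits, spend the whole cost allowance on carrots: $4.36 / $0.40 × 4 g = 43.6 g.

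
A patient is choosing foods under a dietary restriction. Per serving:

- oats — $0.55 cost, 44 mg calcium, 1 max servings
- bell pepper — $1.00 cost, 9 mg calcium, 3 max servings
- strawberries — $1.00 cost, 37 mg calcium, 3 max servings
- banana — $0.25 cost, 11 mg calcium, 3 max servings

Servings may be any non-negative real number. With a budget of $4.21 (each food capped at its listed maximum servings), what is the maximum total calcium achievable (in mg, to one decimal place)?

184.7 mg

Calcium per dollar: oats 80, banana 44, strawberries 37, bell pepper 9.
Take 1 serving of oats: spends $0.55, +44.0 mg calcium (running total 44.0 mg).
Take 3 servings of banana: spends $0.75, +33.0 mg calcium (running total 77.0 mg).
Take 2.91 servings of strawberries: spends $2.91, +107.7 mg calcium (running total 184.7 mg).
Greedy by best ratio exhausts the cost allowance optimally: 184.7 mg.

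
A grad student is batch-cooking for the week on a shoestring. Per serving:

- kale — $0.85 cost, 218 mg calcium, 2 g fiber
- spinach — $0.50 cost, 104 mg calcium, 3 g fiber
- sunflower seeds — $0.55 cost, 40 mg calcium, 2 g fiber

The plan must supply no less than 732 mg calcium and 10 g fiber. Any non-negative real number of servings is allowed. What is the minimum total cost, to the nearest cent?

A basic optimal solution has at most two foods positive. Try each food alone and each pair with both targets met exactly.
kale only: max(732/218, 10/2) = 5 servings → $4.25.
spinach only: max(732/104, 10/3) = 7.038 servings → $3.52.
sunflower seeds only: max(732/40, 10/2) = 18.3 servings → $10.06.
kale + spinach with both tight: 2.592 servings and 1.605 servings → $3.01.
kale + sunflower seeds with both tight: 2.989 servings and 2.011 servings → $3.65.
spinach + sunflower seeds: intersection lies outside the first quadrant.
Cheapest feasible corner: $3.01.

$3.01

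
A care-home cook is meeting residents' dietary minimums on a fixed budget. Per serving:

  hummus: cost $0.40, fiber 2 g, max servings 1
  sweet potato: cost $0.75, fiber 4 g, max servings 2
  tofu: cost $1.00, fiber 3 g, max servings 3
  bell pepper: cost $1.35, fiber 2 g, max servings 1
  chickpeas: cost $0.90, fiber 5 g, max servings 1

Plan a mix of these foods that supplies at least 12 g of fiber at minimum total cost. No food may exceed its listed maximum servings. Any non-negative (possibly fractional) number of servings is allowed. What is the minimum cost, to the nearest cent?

$2.21

Cost per g of fiber: chickpeas $0.1800, sweet potato $0.1875, hummus $0.2000, tofu $0.3333, bell pepper $0.6750.
Take 1 serving of chickpeas: +5.0 g fiber for $0.90 (total $0.90, still need 7.0 g).
Take 1.75 servings of sweet potato: +7.0 g fiber for $1.31 (total $2.21, still need 0.0 g).
Greedy by cheapest-per-g is optimal for a single linear constraint, so the minimum cost is $2.21.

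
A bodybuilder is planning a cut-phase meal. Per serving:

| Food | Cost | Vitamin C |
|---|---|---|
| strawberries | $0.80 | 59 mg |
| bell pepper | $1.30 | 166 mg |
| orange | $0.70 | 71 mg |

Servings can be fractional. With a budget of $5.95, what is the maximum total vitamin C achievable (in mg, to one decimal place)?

759.8 mg

Vitamin C per dollar: bell pepper 127.7, orange 101.4, strawberries 73.75.
With no serving limits, spend the whole cost allowance on bell pepper: $5.95 / $1.30 × 166 mg = 759.8 mg.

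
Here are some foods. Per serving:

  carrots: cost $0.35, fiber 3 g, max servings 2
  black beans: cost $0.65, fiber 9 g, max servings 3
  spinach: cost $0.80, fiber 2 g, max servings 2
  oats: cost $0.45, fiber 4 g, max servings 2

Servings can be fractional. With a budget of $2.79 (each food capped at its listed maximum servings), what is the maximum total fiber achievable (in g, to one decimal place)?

34.5 g

Fiber per dollar: black beans 13.85, oats 8.889, carrots 8.571, spinach 2.5.
Take 3 servings of black beans: spends $1.95, +27.0 g fiber (running total 27.0 g).
Take 1.867 servings of oats: spends $0.84, +7.5 g fiber (running total 34.5 g).
Filling greedily by fiber-per-dollar is optimal for one linear limit, giving 34.5 g.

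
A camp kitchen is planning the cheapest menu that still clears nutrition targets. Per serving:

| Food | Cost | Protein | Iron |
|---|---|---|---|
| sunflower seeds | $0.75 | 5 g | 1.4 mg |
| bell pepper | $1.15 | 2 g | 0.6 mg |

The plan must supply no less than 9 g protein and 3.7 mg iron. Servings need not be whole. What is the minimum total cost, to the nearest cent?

$1.98

Two binding constraints pin down two serving amounts, so the optimal mix uses at most two foods. The candidates are each food alone (scaled to the tighter of protein/iron) and each pair with both constraints tight.
sunflower seeds only: max(9/5, 3.7/1.4) = 2.643 servings → $1.98.
bell pepper only: max(9/2, 3.7/0.6) = 6.167 servings → $7.09.
sunflower seeds + bell pepper: intersection lies outside the first quadrant.
The minimum over all feasible corners is $1.98.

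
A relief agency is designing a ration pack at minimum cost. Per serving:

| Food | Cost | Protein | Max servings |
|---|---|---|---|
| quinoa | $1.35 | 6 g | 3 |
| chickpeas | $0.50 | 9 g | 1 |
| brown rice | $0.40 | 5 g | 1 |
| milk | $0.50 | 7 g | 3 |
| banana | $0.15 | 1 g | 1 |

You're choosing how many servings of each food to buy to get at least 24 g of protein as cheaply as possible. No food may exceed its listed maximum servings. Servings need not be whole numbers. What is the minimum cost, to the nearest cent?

Cost per g of protein: chickpeas $0.0556, milk $0.0714, brown rice $0.0800, banana $0.1500, quinoa $0.2250.
Take 1 serving of chickpeas: +9.0 g protein for $0.50 (total $0.50, still need 15.0 g).
Take 2.143 servings of milk: +15.0 g protein for $1.07 (total $1.57, still need 0.0 g).
Filling from the cheapest source first is optimal under one linear minimum: $1.57.

$1.57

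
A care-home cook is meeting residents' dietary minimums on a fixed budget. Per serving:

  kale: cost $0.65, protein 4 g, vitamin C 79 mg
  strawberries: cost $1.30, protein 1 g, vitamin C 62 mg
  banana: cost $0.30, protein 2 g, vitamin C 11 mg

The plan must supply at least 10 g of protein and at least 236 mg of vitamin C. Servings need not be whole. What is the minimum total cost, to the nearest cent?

An LP optimum is at a vertex; with two nutrient constraints at most two foods are used. Check each candidate.
kale only: max(10/4, 236/79) = 2.987 servings → $1.94.
strawberries only: max(10/1, 236/62) = 10 servings → $13.00.
banana only: max(10/2, 236/11) = 21.45 servings → $6.44.
kale + strawberries with both tight: 2.272 servings and 0.9112 servings → $2.66.
kale + banana: intersection lies outside the first quadrant.
strawberries + banana with both tight: 3.204 servings and 3.398 servings → $5.18.
So the least-cost plan costs $1.94.

$1.94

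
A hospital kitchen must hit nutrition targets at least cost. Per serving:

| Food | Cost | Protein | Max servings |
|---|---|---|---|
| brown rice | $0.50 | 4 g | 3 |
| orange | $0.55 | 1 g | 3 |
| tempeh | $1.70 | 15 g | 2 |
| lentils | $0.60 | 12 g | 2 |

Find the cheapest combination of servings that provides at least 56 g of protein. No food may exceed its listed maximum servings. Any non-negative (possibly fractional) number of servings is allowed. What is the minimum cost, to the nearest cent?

$4.85

Cost per g of protein: lentils $0.0500, tempeh $0.1133, brown rice $0.1250, orange $0.5500.
Take 2 servings of lentils: +24.0 g protein for $1.20 (total $1.20, still need 32.0 g).
Take 2 servings of tempeh: +30.0 g protein for $3.40 (total $4.60, still need 2.0 g).
Take 0.5 servings of brown rice: +2.0 g protein for $0.25 (total $4.85, still need 0.0 g).
Filling from the cheapest source first is optimal under one linear minimum: $4.85.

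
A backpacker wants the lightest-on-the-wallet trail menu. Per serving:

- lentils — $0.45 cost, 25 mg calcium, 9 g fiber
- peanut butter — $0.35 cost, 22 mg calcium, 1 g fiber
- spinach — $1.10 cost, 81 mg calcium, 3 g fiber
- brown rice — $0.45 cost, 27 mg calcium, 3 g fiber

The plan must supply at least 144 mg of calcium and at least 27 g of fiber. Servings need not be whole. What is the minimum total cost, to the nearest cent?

With two linear requirements the optimum uses one or two foods; enumerate the corners.
lentils only: max(144/25, 27/9) = 5.76 servings → $2.59.
peanut butter only: max(144/22, 27/1) = 27 servings → $9.45.
spinach only: max(144/81, 27/3) = 9 servings → $9.90.
brown rice only: max(144/27, 27/3) = 9 servings → $4.05.
lentils + peanut butter with both tight: 2.601 servings and 3.59 servings → $2.43.
lentils + spinach with both tight: 2.683 servings and 0.9495 servings → $2.25.
lentils + brown rice with both tight: 1.768 servings and 3.696 servings → $2.46.
peanut butter + spinach with both targets exact would need a negative amount; discard.
peanut butter + brown rice with both targets exact would need a negative amount; discard.
spinach + brown rice: the both-tight solution has a negative serving — not a feasible corner.
Cheapest feasible corner: $2.25.

$2.25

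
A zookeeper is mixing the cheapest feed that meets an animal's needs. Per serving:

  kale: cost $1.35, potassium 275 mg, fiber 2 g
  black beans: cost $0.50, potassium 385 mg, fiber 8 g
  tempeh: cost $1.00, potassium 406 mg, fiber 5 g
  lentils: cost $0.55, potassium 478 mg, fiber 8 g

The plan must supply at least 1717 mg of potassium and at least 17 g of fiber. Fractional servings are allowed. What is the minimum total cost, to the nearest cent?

$1.98

With two linear requirements the optimum uses one or two foods; enumerate the corners.
kale only: max(1717/275, 17/2) = 8.5 servings → $11.47.
black beans only: max(1717/385, 17/8) = 4.46 servings → $2.23.
tempeh only: max(1717/406, 17/5) = 4.229 servings → $4.23.
lentils only: max(1717/478, 17/8) = 3.592 servings → $1.98.
kale + black beans with both tight: 5.029 servings and 0.8678 servings → $7.22.
kale + tempeh with both tight: 2.989 servings and 2.204 servings → $6.24.
kale + lentils with both tight: 4.51 servings and 0.9976 servings → $6.64.
black beans + tempeh: intersection lies outside the first quadrant.
black beans + lentils: intersection lies outside the first quadrant.
tempeh + lentils with both targets exact would need a negative amount; discard.
So the least-cost plan costs $1.98.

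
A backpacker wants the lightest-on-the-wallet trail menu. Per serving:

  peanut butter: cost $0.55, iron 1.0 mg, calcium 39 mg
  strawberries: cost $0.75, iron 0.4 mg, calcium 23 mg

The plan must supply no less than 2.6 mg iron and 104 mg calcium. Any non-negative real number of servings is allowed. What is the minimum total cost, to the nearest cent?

Check every corner: each single food scaled to meet both minima, and each pair solved so both constraints bind.
peanut butter only: max(2.6/1.0, 104/39) = 2.667 servings → $1.47.
strawberries only: max(2.6/0.4, 104/23) = 6.5 servings → $4.88.
peanut butter + strawberries with both tight: 2.459 servings and 0.3514 servings → $1.62.
The minimum over all feasible corners is $1.47.

$1.47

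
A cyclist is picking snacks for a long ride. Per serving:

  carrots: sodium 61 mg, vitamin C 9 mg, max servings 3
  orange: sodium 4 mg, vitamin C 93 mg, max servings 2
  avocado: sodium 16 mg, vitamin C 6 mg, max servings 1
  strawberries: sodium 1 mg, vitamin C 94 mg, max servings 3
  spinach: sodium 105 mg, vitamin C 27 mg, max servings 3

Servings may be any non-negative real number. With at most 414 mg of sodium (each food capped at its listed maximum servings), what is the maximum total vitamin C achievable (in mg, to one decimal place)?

Vitamin C per mg sodium: strawberries 94, orange 23.25, avocado 0.375, spinach 0.2571, carrots 0.1475.
Take 3 servings of strawberries: uses 3 mg sodium, +282.0 mg vitamin C (running total 282.0 mg).
Take 2 servings of orange: uses 8 mg sodium, +186.0 mg vitamin C (running total 468.0 mg).
Take 1 serving of avocado: uses 16 mg sodium, +6.0 mg vitamin C (running total 474.0 mg).
Take 3 servings of spinach: uses 315 mg sodium, +81.0 mg vitamin C (running total 555.0 mg).
Take 1.18 servings of carrots: uses 72 mg sodium, +10.6 mg vitamin C (running total 565.6 mg).
Greedy by best ratio exhausts the sodium allowance optimally: 565.6 mg.

565.6 mg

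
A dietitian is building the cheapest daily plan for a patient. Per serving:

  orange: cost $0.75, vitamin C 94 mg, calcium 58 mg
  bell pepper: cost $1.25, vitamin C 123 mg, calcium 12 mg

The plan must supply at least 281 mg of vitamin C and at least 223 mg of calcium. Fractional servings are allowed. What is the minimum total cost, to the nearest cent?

$2.88

Check every corner: each single food scaled to meet both minima, and each pair solved so both constraints bind.
orange only: max(281/94, 223/58) = 3.845 servings → $2.88.
bell pepper only: max(281/123, 223/12) = 18.58 servings → $23.23.
orange + bell pepper: intersection lies outside the first quadrant.
The minimum over all feasible corners is $2.88.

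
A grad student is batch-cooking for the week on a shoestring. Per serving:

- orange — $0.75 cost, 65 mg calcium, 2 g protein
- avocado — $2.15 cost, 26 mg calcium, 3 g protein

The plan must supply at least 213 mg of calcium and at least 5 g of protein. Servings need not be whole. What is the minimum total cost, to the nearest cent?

An LP optimum is at a vertex; with two nutrient constraints at most two foods are used. Check each candidate.
orange only: max(213/65, 5/2) = 3.277 servings → $2.46.
avocado only: max(213/26, 5/3) = 8.192 servings → $17.61.
orange + avocado: the both-tight solution has a negative serving — not a feasible corner.
The minimum over all feasible corners is $2.46.

$2.46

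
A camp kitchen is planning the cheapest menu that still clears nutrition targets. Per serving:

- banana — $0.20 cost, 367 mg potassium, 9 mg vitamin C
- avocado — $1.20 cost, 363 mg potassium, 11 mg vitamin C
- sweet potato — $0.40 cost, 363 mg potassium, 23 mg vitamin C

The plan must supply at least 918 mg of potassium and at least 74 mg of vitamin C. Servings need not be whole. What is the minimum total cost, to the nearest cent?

Check every corner: each single food scaled to meet both minima, and each pair solved so both constraints bind.
banana only: max(918/367, 74/9) = 8.222 servings → $1.64.
avocado only: max(918/363, 74/11) = 6.727 servings → $8.07.
sweet potato only: max(918/363, 74/23) = 3.217 servings → $1.29.
banana + avocado with both targets exact would need a negative amount; discard.
banana + sweet potato: intersection lies outside the first quadrant.
avocado + sweet potato: intersection lies outside the first quadrant.
So the least-cost plan costs $1.29.

$1.29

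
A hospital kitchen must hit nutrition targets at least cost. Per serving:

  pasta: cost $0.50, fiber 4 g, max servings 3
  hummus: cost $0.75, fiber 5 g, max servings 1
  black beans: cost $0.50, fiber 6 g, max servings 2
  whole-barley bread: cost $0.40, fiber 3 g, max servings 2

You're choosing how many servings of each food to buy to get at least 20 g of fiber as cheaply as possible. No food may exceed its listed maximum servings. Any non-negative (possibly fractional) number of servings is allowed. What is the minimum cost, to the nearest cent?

Cost per g of fiber: black beans $0.0833, pasta $0.1250, whole-barley bread $0.1333, hummus $0.1500.
Take 2 servings of black beans: +12.0 g fiber for $1.00 (total $1.00, still need 8.0 g).
Take 2 servings of pasta: +8.0 g fiber for $1.00 (total $2.00, still need 0.0 g).
Filling from the cheapest source first is optimal under one linear minimum: $2.00.

$2.00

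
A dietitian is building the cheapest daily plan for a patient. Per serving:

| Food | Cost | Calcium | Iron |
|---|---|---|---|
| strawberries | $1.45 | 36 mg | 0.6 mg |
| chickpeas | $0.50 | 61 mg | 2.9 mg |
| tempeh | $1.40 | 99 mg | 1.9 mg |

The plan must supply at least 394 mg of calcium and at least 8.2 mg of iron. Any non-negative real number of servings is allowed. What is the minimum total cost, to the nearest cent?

This is a tiny linear program; its minimum lies at a vertex of the feasible set. List the vertices and price them.
strawberries only: max(394/36, 8.2/0.6) = 13.67 servings → $19.82.
chickpeas only: max(394/61, 8.2/2.9) = 6.459 servings → $3.23.
tempeh only: max(394/99, 8.2/1.9) = 4.316 servings → $6.04.
strawberries + chickpeas with both tight: 9.475 servings and 0.8673 servings → $14.17.
strawberries + tempeh: the both-tight solution has a negative serving — not a feasible corner.
chickpeas + tempeh with both tight: 0.3692 servings and 3.752 servings → $5.44.
Cheapest feasible corner: $3.23.

$3.23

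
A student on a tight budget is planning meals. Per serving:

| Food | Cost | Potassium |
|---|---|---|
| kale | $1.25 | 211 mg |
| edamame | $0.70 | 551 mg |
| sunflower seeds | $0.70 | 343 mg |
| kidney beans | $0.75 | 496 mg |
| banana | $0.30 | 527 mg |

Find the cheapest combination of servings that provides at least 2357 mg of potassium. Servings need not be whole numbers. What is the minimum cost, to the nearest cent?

Cost per mg of potassium: banana $0.0006, edamame $0.0013, kidney beans $0.0015, sunflower seeds $0.0020, kale $0.0059.
With no serving limits, use only banana: 2357 mg / 527 mg = 4.472 servings × $0.30 = $1.34.

$1.34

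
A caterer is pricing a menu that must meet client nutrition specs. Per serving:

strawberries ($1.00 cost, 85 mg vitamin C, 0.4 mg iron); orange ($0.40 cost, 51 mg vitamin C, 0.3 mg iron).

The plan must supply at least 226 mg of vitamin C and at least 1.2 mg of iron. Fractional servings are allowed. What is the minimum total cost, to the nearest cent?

$1.77

With two linear requirements the optimum uses one or two foods; enumerate the corners.
strawberries only: max(226/85, 1.2/0.4) = 3 servings → $3.00.
orange only: max(226/51, 1.2/0.3) = 4.431 servings → $1.77.
strawberries + orange with both tight: 1.294 servings and 2.275 servings → $2.20.
Cheapest feasible corner: $1.77.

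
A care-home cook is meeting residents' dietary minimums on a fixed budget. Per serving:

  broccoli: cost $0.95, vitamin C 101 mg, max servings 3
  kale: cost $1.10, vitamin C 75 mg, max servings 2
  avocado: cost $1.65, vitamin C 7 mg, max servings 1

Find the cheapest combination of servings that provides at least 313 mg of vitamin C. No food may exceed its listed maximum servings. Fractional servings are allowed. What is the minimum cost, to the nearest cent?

$3.00

Cost per mg of vitamin C: broccoli $0.0094, kale $0.0147, avocado $0.2357.
Take 3 servings of broccoli: +303.0 mg vitamin C for $2.85 (total $2.85, still need 10.0 mg).
Take 0.1333 servings of kale: +10.0 mg vitamin C for $0.15 (total $3.00, still need 0.0 mg).
Filling from the cheapest source first is optimal under one linear minimum: $3.00.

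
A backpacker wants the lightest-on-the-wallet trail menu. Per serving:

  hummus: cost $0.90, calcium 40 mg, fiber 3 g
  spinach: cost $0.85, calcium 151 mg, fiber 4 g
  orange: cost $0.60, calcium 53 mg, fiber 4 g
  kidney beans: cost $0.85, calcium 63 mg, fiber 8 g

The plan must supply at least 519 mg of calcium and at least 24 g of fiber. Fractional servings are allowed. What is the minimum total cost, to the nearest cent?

$3.72

For a min-cost LP with two ≥-constraints, a basic feasible solution has at most two positive variables.
hummus only: max(519/40, 24/3) = 12.97 servings → $11.68.
spinach only: max(519/151, 24/4) = 6 servings → $5.10.
orange only: max(519/53, 24/4) = 9.792 servings → $5.88.
kidney beans only: max(519/63, 24/8) = 8.238 servings → $7.00.
hummus + spinach with both tight: 5.283 servings and 2.038 servings → $6.49.
hummus + orange: the both-tight solution has a negative serving — not a feasible corner.
hummus + kidney beans: intersection lies outside the first quadrant.
spinach + orange with both tight: 2.051 servings and 3.949 servings → $4.11.
spinach + kidney beans with both tight: 2.762 servings and 1.619 servings → $3.72.
orange + kidney beans: the both-tight solution has a negative serving — not a feasible corner.
So the least-cost plan costs $3.72.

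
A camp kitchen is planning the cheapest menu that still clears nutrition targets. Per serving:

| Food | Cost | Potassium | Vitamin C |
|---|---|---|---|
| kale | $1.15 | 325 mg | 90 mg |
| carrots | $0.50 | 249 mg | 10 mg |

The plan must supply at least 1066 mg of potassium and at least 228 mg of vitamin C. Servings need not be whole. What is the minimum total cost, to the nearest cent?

kale only: max(1066/325, 228/90) = 3.28 servings → $3.77.
carrots only: max(1066/249, 228/10) = 22.8 servings → $11.40.
kale + carrots with both tight: 2.407 servings and 1.14 servings → $3.34.
The minimum over all feasible corners is $3.34.

$3.34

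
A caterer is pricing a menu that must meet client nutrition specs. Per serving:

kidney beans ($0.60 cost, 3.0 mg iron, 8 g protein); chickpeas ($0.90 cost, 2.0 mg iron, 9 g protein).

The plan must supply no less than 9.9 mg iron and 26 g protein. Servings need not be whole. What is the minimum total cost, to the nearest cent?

Check every corner: each single food scaled to meet both minima, and each pair solved so both constraints bind.
kidney beans only: max(9.9/3.0, 26/8) = 3.3 servings → $1.98.
chickpeas only: max(9.9/2.0, 26/9) = 4.95 servings → $4.46.
kidney beans + chickpeas: intersection lies outside the first quadrant.
Cheapest feasible corner: $1.98.

$1.98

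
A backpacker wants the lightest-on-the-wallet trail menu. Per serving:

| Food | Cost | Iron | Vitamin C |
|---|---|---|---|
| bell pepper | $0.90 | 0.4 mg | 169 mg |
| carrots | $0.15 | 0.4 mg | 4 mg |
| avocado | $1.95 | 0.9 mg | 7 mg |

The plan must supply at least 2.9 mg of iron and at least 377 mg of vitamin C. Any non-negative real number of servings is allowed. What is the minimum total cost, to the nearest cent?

For a min-cost LP with two ≥-constraints, a basic feasible solution has at most two positive variables.
bell pepper only: max(2.9/0.4, 377/169) = 7.25 servings → $6.53.
carrots only: max(2.9/0.4, 377/4) = 94.25 servings → $14.14.
avocado only: max(2.9/0.9, 377/7) = 53.86 servings → $105.02.
bell pepper + carrots with both tight: 2.109 servings and 5.141 servings → $2.67.
bell pepper + avocado with both tight: 2.137 servings and 2.273 servings → $6.35.
carrots + avocado with both targets exact would need a negative amount; discard.
The minimum over all feasible corners is $2.67.

$2.67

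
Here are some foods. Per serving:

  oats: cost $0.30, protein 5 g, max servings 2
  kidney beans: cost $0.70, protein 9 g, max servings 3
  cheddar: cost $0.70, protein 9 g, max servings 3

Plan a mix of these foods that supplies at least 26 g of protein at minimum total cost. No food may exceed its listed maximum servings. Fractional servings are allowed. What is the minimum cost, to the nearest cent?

$1.84

Cost per g of protein: oats $0.0600, kidney beans $0.0778, cheddar $0.0778.
Take 2 servings of oats: +10.0 g protein for $0.60 (total $0.60, still need 16.0 g).
Take 1.778 servings of kidney beans: +16.0 g protein for $1.24 (total $1.84, still need 0.0 g).
Filling from the cheapest source first is optimal under one linear minimum: $1.84.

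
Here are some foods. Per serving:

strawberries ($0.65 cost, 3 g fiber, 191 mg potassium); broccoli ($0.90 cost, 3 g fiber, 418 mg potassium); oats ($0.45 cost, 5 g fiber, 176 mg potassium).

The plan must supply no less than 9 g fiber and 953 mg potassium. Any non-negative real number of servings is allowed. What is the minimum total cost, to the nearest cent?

$2.09

strawberries only: max(9/3, 953/191) = 4.99 servings → $3.24.
broccoli only: max(9/3, 953/418) = 3 servings → $2.70.
oats only: max(9/5, 953/176) = 5.415 servings → $2.44.
strawberries + broccoli with both tight: 1.326 servings and 1.674 servings → $2.37.
strawberries + oats with both targets exact would need a negative amount; discard.
broccoli + oats with both tight: 2.036 servings and 0.5781 servings → $2.09.
The minimum over all feasible corners is $2.09.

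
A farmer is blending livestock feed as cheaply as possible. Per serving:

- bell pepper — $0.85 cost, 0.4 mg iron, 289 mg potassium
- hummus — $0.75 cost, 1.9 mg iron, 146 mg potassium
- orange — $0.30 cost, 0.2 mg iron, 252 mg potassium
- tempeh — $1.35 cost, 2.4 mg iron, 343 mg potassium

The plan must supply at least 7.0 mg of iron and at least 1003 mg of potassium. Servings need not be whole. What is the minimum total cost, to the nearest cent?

This is a tiny linear program; its minimum lies at a vertex of the feasible set. List the vertices and price them.
bell pepper only: max(7.0/0.4, 1003/289) = 17.5 servings → $14.88.
hummus only: max(7.0/1.9, 1003/146) = 6.87 servings → $5.15.
orange only: max(7.0/0.2, 1003/252) = 35 servings → $10.50.
tempeh only: max(7.0/2.4, 1003/343) = 2.924 servings → $3.95.
bell pepper + hummus with both tight: 1.801 servings and 3.305 servings → $4.01.
bell pepper + orange: the both-tight solution has a negative serving — not a feasible corner.
bell pepper + tempeh with both tight: 0.01114 servings and 2.915 servings → $3.94.
hummus + orange with both tight: 3.477 servings and 1.966 servings → $3.20.
hummus + tempeh: intersection lies outside the first quadrant.
orange + tempeh with both tight: 0.01156 servings and 2.916 servings → $3.94.
Cheapest feasible corner: $3.20.

$3.20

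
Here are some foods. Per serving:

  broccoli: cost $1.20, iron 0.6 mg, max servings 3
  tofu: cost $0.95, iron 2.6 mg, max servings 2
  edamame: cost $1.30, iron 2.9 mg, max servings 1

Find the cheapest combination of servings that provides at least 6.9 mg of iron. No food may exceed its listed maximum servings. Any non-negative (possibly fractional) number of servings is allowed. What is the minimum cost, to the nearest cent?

Cost per mg of iron: tofu $0.3654, edamame $0.4483, broccoli $2.0000.
Take 2 servings of tofu: +5.2 mg iron for $1.90 (total $1.90, still need 1.7 mg).
Take 0.5862 servings of edamame: +1.7 mg iron for $0.76 (total $2.66, still need 0.0 mg).
Filling from the cheapest source first is optimal under one linear minimum: $2.66.

$2.66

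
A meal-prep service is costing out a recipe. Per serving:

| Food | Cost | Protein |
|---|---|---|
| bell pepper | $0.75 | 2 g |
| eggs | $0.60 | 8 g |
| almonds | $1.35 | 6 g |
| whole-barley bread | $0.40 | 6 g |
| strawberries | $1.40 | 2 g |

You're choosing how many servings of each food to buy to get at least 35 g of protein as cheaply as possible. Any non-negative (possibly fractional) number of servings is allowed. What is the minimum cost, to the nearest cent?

Cost per g of protein: whole-barley bread $0.0667, eggs $0.0750, almonds $0.2250, bell pepper $0.3750, strawberries $0.7000.
With no serving limits, use only whole-barley bread: 35 g / 6 g = 5.833 servings × $0.40 = $2.33.

$2.33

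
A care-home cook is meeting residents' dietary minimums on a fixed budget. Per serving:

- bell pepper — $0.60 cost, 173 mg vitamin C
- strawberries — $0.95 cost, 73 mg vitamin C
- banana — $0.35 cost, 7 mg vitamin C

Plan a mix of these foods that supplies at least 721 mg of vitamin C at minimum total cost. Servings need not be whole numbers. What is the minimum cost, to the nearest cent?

$2.50

Cost per mg of vitamin C: bell pepper $0.0035, strawberries $0.0130, banana $0.0500.
With no serving limits, use only bell pepper: 721 mg / 173 mg = 4.168 servings × $0.60 = $2.50.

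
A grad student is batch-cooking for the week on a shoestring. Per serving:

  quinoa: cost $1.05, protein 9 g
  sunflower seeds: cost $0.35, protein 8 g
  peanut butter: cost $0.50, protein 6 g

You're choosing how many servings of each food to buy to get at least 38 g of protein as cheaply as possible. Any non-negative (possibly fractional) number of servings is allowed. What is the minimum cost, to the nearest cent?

$1.66

Cost per g of protein: sunflower seeds $0.0437, peanut butter $0.0833, quinoa $0.1167.
With no serving limits, use only sunflower seeds: 38 g / 8 g = 4.75 servings × $0.35 = $1.66.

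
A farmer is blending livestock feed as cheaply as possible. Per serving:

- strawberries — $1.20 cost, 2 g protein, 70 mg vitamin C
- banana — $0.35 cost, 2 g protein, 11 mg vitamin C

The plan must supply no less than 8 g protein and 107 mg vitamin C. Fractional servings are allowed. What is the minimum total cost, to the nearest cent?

strawberries only: max(8/2, 107/70) = 4 servings → $4.80.
banana only: max(8/2, 107/11) = 9.727 servings → $3.40.
strawberries + banana with both tight: 1.068 servings and 2.932 servings → $2.31.
So the least-cost plan costs $2.31.

$2.31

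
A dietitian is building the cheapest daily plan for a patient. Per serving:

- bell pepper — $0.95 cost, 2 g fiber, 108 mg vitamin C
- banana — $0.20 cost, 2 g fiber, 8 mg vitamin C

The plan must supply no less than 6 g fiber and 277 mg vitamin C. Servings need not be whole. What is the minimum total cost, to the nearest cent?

$2.50

An LP optimum is at a vertex; with two nutrient constraints at most two foods are used. Check each candidate.
bell pepper only: max(6/2, 277/108) = 3 servings → $2.85.
banana only: max(6/2, 277/8) = 34.62 servings → $6.92.
bell pepper + banana with both tight: 2.53 servings and 0.47 servings → $2.50.
So the least-cost plan costs $2.50.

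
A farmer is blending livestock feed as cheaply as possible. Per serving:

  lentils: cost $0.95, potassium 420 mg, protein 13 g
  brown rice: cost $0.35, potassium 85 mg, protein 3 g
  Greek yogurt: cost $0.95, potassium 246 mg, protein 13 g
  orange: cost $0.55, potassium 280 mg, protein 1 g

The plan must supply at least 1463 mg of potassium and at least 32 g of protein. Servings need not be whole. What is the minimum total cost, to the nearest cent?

$3.16

lentils only: max(1463/420, 32/13) = 3.483 servings → $3.31.
brown rice only: max(1463/85, 32/3) = 17.21 servings → $6.02.
Greek yogurt only: max(1463/246, 32/13) = 5.947 servings → $5.65.
orange only: max(1463/280, 32/1) = 32 servings → $17.60.
lentils + brown rice: the both-tight solution has a negative serving — not a feasible corner.
lentils + Greek yogurt with both targets exact would need a negative amount; discard.
lentils + orange with both tight: 2.328 servings and 1.733 servings → $3.16.
brown rice + Greek yogurt with both targets exact would need a negative amount; discard.
brown rice + orange with both tight: 9.93 servings and 2.211 servings → $4.69.
Greek yogurt + orange with both tight: 2.209 servings and 3.284 servings → $3.90.
Cheapest feasible corner: $3.16.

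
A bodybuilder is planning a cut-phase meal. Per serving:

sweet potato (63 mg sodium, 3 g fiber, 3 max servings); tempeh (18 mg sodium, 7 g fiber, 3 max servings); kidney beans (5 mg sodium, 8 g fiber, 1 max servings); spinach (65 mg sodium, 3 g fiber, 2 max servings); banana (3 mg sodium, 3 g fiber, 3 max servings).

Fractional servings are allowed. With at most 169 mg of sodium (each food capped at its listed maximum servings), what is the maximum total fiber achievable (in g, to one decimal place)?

42.8 g

Fiber per mg sodium: kidney beans 1.6, banana 1, tempeh 0.3889, sweet potato 0.04762, spinach 0.04615.
Take 1 serving of kidney beans: uses 5 mg sodium, +8.0 g fiber (running total 8.0 g).
Take 3 servings of banana: uses 9 mg sodium, +9.0 g fiber (running total 17.0 g).
Take 3 servings of tempeh: uses 54 mg sodium, +21.0 g fiber (running total 38.0 g).
Take 1.603 servings of sweet potato: uses 101 mg sodium, +4.8 g fiber (running total 42.8 g).
Greedy by best ratio exhausts the sodium allowance optimally: 42.8 g.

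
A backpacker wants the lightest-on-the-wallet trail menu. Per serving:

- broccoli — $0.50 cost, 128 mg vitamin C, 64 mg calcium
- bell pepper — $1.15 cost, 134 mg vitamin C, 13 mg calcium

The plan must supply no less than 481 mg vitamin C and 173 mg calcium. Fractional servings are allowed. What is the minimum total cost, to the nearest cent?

$1.88

Two binding constraints pin down two serving amounts, so the optimal mix uses at most two foods. The candidates are each food alone (scaled to the tighter of vitamin C/calcium) and each pair with both constraints tight.
broccoli only: max(481/128, 173/64) = 3.758 servings → $1.88.
bell pepper only: max(481/134, 173/13) = 13.31 servings → $15.30.
broccoli + bell pepper with both tight: 2.449 servings and 1.25 servings → $2.66.
Cheapest feasible corner: $1.88.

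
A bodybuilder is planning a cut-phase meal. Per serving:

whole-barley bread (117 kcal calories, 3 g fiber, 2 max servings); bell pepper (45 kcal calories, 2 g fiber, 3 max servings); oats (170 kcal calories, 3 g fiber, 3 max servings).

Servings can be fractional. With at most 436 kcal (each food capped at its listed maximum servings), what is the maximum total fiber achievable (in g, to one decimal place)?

Fiber per kcal: bell pepper 0.04444, whole-barley bread 0.02564, oats 0.01765.
Take 3 servings of bell pepper: uses 135 kcal, +6.0 g fiber (running total 6.0 g).
Take 2 servings of whole-barley bread: uses 234 kcal, +6.0 g fiber (running total 12.0 g).
Take 0.3941 servings of oats: uses 67 kcal, +1.2 g fiber (running total 13.2 g).
Greedy by best ratio exhausts the calories allowance optimally: 13.2 g.

13.2 g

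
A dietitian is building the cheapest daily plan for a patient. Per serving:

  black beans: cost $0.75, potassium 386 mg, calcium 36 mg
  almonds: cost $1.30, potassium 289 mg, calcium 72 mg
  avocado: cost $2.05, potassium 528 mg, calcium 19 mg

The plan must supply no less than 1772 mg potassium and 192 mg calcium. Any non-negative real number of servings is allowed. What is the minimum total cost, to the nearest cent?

The cheapest plan sits at a corner of the feasible region — with two constraints it uses at most two foods.
black beans only: max(1772/386, 192/36) = 5.333 servings → $4.00.
almonds only: max(1772/289, 192/72) = 6.131 servings → $7.97.
avocado only: max(1772/528, 192/19) = 10.11 servings → $20.72.
black beans + almonds with both tight: 4.146 servings and 0.5935 servings → $3.88.
black beans + avocado: intersection lies outside the first quadrant.
almonds + avocado with both tight: 2.082 servings and 2.217 servings → $7.25.
Cheapest feasible corner: $3.88.

$3.88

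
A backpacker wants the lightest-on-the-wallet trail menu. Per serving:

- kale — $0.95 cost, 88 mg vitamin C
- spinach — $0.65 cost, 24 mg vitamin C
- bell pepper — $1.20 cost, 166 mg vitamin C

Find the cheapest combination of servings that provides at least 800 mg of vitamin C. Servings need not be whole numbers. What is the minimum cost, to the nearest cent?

$5.78

Cost per mg of vitamin C: bell pepper $0.0072, kale $0.0108, spinach $0.0271.
With no serving limits, use only bell pepper: 800 mg / 166 mg = 4.819 servings × $1.20 = $5.78.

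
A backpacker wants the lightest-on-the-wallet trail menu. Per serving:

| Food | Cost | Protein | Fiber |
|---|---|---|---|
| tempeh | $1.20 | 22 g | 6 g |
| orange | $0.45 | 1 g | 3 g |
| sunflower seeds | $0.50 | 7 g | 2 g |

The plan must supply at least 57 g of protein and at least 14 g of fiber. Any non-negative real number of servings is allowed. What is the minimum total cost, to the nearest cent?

tempeh only: max(57/22, 14/6) = 2.591 servings → $3.11.
orange only: max(57/1, 14/3) = 57 servings → $25.65.
sunflower seeds only: max(57/7, 14/2) = 8.143 servings → $4.07.
tempeh + orange: the both-tight solution has a negative serving — not a feasible corner.
tempeh + sunflower seeds with both targets exact would need a negative amount; discard.
orange + sunflower seeds with both targets exact would need a negative amount; discard.
The minimum over all feasible corners is $3.11.

$3.11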